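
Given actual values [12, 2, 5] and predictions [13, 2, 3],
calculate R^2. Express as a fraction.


Mean(y) = 19/3. SS_res = 5. SS_tot = 158/3. R^2 = 1 - 5/(158/3) = 143/158.

143/158


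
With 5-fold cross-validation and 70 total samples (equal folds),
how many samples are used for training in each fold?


Each validation fold has 70/5 = 14 samples. Training set = 70 - 14 = 56.

56


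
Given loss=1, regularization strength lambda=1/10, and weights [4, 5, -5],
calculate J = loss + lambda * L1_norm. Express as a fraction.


L1 norm = sum(|w|) = 14. J = 1 + 1/10 * 14 = 12/5.

12/5


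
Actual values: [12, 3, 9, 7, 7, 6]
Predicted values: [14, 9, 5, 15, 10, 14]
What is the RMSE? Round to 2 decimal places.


MSE = 32.1667. RMSE = sqrt(32.1667) = 5.67.

5.67


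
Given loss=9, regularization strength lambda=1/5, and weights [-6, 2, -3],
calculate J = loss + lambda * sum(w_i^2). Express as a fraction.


L2 sq norm = sum(w^2) = 49. J = 9 + 1/5 * 49 = 94/5.

94/5


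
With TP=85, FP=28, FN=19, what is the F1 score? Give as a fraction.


Precision = 85/113 = 85/113. Recall = 85/104 = 85/104. F1 = 2*P*R/(P+R) = 170/217.

170/217


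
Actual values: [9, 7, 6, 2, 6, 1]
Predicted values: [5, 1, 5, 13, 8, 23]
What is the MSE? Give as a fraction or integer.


MSE = (1/6) * ((9-5)^2=16 + (7-1)^2=36 + (6-5)^2=1 + (2-13)^2=121 + (6-8)^2=4 + (1-23)^2=484). Sum = 662. MSE = 331/3.

331/3


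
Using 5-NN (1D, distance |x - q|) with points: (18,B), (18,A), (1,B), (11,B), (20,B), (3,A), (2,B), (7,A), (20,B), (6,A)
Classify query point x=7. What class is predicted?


Distances: |18-7|=11, |18-7|=11, |1-7|=6, |11-7|=4, |20-7|=13, |3-7|=4, |2-7|=5, |7-7|=0, |20-7|=13, |6-7|=1. 5 nearest: (7,A), (6,A), (3,A), (11,B), (2,B). Counts: {'A': 3, 'B': 2}. Majority class: A.

A


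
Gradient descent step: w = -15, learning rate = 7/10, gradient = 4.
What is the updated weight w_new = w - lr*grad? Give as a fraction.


w_new = -15 - 7/10 * 4 = -15 - 14/5 = -89/5.

-89/5


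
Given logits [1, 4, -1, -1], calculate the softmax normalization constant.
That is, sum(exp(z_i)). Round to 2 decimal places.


Denom = e^1=2.7183 + e^4=54.5982 + e^-1=0.3679 + e^-1=0.3679. Sum = 58.0523, which rounds to 58.05.

58.05


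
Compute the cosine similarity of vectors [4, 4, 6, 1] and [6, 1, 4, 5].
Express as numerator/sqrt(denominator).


dot = 57. |a|^2 = 69, |b|^2 = 78. cos = 57/sqrt(5382).

57/sqrt(5382)


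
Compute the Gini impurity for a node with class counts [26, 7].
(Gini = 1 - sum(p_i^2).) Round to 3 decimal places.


Total = 33. Proportions: 26/33, 7/33. sum(p_i^2) = 0.6657. Gini = 1 - 0.6657 = 0.3343, which rounds to 0.334.

0.334


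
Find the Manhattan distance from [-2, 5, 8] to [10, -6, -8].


d = sum of absolute differences: |-2-10|=12 + |5--6|=11 + |8--8|=16 = 39.

39


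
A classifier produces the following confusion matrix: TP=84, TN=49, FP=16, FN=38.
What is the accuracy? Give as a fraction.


Accuracy = (TP + TN) / (TP + TN + FP + FN) = (84 + 49) / 187 = 133/187.

133/187


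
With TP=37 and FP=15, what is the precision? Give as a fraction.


Precision = TP / (TP + FP) = 37 / 52 = 37/52.

37/52


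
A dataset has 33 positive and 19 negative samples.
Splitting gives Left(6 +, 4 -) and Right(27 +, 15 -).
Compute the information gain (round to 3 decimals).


H(parent) = 0.9471. H(left) = 0.9710, H(right) = 0.9403. Weighted = (10/52)*0.9710 + (42/52)*0.9403 = 0.9462. IG = 0.9471 - 0.9462 = 0.0009, which rounds to 0.001.

0.001


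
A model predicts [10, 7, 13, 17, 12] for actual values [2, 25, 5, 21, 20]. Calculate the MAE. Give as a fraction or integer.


MAE = (1/5) * (|2-10|=8 + |25-7|=18 + |5-13|=8 + |21-17|=4 + |20-12|=8). Sum = 46. MAE = 46/5.

46/5


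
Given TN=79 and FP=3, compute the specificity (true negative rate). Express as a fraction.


Specificity = TN / (TN + FP) = 79 / 82 = 79/82.

79/82


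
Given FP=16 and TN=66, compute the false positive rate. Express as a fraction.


FPR = FP / (FP + TN) = 16 / 82 = 8/41.

8/41


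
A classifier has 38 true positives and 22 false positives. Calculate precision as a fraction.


Precision = TP / (TP + FP) = 38 / 60 = 19/30.

19/30


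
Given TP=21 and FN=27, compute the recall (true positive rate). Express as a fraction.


Recall = TP / (TP + FN) = 21 / 48 = 7/16.

7/16


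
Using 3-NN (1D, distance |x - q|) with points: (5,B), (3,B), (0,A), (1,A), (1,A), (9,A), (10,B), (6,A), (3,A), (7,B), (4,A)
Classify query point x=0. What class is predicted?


Distances: |5-0|=5, |3-0|=3, |0-0|=0, |1-0|=1, |1-0|=1, |9-0|=9, |10-0|=10, |6-0|=6, |3-0|=3, |7-0|=7, |4-0|=4. 3 nearest: (0,A), (1,A), (1,A). Counts: {'A': 3}. Majority class: A.

A


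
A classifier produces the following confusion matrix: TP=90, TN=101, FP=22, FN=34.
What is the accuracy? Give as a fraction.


Accuracy = (TP + TN) / (TP + TN + FP + FN) = (90 + 101) / 247 = 191/247.

191/247


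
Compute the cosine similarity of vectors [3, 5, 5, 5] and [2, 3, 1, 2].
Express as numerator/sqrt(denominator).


dot = 36. |a|^2 = 84, |b|^2 = 18. cos = 36/sqrt(1512).

36/sqrt(1512)


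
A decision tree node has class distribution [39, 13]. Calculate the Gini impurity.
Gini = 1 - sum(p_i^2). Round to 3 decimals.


Total = 52. Proportions: 39/52, 13/52. sum(p_i^2) = 0.6250. Gini = 1 - 0.6250 = 0.3750, which rounds to 0.375.

0.375


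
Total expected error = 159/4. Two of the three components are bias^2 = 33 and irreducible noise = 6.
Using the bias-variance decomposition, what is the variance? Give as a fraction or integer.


Total error = bias^2 + variance + irreducible noise. So variance = 159/4 - 33 - 6 = 3/4.

3/4


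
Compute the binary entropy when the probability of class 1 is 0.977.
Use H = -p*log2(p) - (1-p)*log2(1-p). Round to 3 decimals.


H = -0.977*log2(0.977) - 0.023*log2(0.023) = 0.158.

0.158


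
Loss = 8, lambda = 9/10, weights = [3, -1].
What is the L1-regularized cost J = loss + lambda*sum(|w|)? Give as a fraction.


L1 norm = sum(|w|) = 4. J = 8 + 9/10 * 4 = 58/5.

58/5


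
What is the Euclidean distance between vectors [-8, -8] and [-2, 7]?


d = sqrt(sum of squared differences). (-8--2)^2=36, (-8-7)^2=225. Sum = 261.

sqrt(261)


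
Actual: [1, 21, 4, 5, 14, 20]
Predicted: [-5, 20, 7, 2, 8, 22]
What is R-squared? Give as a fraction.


Mean(y) = 65/6. SS_res = 95. SS_tot = 2249/6. R^2 = 1 - 95/(2249/6) = 1679/2249.

1679/2249


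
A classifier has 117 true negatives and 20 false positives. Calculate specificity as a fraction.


Specificity = TN / (TN + FP) = 117 / 137 = 117/137.

117/137


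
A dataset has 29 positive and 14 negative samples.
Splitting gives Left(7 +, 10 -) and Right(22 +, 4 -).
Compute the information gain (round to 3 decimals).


H(parent) = 0.9103. H(left) = 0.9774, H(right) = 0.6194. Weighted = (17/43)*0.9774 + (26/43)*0.6194 = 0.7609. IG = 0.9103 - 0.7609 = 0.1494, which rounds to 0.149.

0.149


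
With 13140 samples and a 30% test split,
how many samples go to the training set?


Test set = 13140 * 30% = 3942. Training set = 13140 - 3942 = 9198.

9198


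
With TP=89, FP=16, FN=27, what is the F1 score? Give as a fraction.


Precision = 89/105 = 89/105. Recall = 89/116 = 89/116. F1 = 2*P*R/(P+R) = 178/221.

178/221


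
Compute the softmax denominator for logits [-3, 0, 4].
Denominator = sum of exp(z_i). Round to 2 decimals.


Denom = e^-3=0.0498 + e^0=1.0000 + e^4=54.5982. Sum = 55.6480, which rounds to 55.65.

55.65


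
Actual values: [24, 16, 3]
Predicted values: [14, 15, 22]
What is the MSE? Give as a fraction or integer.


MSE = (1/3) * ((24-14)^2=100 + (16-15)^2=1 + (3-22)^2=361). Sum = 462. MSE = 154.

154


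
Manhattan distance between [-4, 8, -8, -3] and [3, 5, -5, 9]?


d = sum of absolute differences: |-4-3|=7 + |8-5|=3 + |-8--5|=3 + |-3-9|=12 = 25.

25


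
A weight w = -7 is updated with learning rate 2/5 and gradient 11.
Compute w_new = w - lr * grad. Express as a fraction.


w_new = -7 - 2/5 * 11 = -7 - 22/5 = -57/5.

-57/5


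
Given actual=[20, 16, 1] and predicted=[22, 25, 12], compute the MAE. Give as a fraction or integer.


MAE = (1/3) * (|20-22|=2 + |16-25|=9 + |1-12|=11). Sum = 22. MAE = 22/3.

22/3


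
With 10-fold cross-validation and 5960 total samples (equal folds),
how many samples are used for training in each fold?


Each validation fold has 5960/10 = 596 samples. Training set = 5960 - 596 = 5364.

5364


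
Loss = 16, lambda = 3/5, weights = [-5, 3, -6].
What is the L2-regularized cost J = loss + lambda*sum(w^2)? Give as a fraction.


L2 sq norm = sum(w^2) = 70. J = 16 + 3/5 * 70 = 58.

58


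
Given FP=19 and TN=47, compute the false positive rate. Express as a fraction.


FPR = FP / (FP + TN) = 19 / 66 = 19/66.

19/66


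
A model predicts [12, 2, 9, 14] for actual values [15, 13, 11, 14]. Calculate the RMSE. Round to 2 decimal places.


MSE = 33.5000. RMSE = sqrt(33.5000) = 5.79.

5.79


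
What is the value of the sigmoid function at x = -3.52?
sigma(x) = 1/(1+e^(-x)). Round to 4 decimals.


sigma(-3.52) = 1/(1+e^(3.52)) = 1/(1+33.784428) = 1/34.784428 = 0.0287.

0.0287


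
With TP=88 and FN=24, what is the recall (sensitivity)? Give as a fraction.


Recall = TP / (TP + FN) = 88 / 112 = 11/14.

11/14


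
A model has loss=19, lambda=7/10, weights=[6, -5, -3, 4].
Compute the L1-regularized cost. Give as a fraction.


L1 norm = sum(|w|) = 18. J = 19 + 7/10 * 18 = 158/5.

158/5


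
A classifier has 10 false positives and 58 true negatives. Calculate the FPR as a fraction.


FPR = FP / (FP + TN) = 10 / 68 = 5/34.

5/34


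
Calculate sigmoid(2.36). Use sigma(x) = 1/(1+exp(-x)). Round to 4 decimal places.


sigma(2.36) = 1/(1+e^(-2.36)) = 1/(1+0.094420) = 1/1.094420 = 0.9137.

0.9137


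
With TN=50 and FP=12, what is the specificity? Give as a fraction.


Specificity = TN / (TN + FP) = 50 / 62 = 25/31.

25/31


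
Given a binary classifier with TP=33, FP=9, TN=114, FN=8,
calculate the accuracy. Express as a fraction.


Accuracy = (TP + TN) / (TP + TN + FP + FN) = (33 + 114) / 164 = 147/164.

147/164


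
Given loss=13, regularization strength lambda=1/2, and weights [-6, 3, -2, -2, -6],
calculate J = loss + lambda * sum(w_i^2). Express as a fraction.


L2 sq norm = sum(w^2) = 89. J = 13 + 1/2 * 89 = 115/2.

115/2


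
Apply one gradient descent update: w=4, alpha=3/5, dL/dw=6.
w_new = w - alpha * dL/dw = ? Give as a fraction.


w_new = 4 - 3/5 * 6 = 4 - 18/5 = 2/5.

2/5


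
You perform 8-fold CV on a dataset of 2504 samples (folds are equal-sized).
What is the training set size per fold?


Each validation fold has 2504/8 = 313 samples. Training set = 2504 - 313 = 2191.

2191


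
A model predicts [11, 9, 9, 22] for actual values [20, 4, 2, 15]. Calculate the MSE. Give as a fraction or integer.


MSE = (1/4) * ((20-11)^2=81 + (4-9)^2=25 + (2-9)^2=49 + (15-22)^2=49). Sum = 204. MSE = 51.

51


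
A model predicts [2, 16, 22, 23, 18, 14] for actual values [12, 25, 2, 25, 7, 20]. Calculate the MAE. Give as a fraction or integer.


MAE = (1/6) * (|12-2|=10 + |25-16|=9 + |2-22|=20 + |25-23|=2 + |7-18|=11 + |20-14|=6). Sum = 58. MAE = 29/3.

29/3


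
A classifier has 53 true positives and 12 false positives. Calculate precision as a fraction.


Precision = TP / (TP + FP) = 53 / 65 = 53/65.

53/65


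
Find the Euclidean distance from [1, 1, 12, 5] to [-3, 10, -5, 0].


d = sqrt(sum of squared differences). (1--3)^2=16, (1-10)^2=81, (12--5)^2=289, (5-0)^2=25. Sum = 411.

sqrt(411)


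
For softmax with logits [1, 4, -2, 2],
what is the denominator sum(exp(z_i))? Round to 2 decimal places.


Denom = e^1=2.7183 + e^4=54.5982 + e^-2=0.1353 + e^2=7.3891. Sum = 64.8409, which rounds to 64.84.

64.84


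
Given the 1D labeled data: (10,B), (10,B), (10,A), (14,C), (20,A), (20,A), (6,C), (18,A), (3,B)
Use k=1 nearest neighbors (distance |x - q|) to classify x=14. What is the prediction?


Distances: |10-14|=4, |10-14|=4, |10-14|=4, |14-14|=0, |20-14|=6, |20-14|=6, |6-14|=8, |18-14|=4, |3-14|=11. 1 nearest: (14,C). Counts: {'C': 1}. Majority class: C.

C


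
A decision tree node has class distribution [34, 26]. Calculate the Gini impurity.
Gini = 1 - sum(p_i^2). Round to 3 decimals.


Total = 60. Proportions: 34/60, 26/60. sum(p_i^2) = 0.5089. Gini = 1 - 0.5089 = 0.4911, which rounds to 0.491.

0.491


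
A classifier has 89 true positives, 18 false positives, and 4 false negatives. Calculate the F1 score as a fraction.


Precision = 89/107 = 89/107. Recall = 89/93 = 89/93. F1 = 2*P*R/(P+R) = 89/100.

89/100


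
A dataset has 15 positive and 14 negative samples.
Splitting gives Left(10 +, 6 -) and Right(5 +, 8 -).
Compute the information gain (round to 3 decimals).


H(parent) = 0.9991. H(left) = 0.9544, H(right) = 0.9612. Weighted = (16/29)*0.9544 + (13/29)*0.9612 = 0.9574. IG = 0.9991 - 0.9574 = 0.0417, which rounds to 0.042.

0.042


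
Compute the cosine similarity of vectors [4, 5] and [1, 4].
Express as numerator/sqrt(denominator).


dot = 24. |a|^2 = 41, |b|^2 = 17. cos = 24/sqrt(697).

24/sqrt(697)


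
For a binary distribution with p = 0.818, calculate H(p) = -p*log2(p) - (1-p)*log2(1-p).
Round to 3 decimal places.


H = -0.818*log2(0.818) - 0.182*log2(0.182) = 0.684.

0.684


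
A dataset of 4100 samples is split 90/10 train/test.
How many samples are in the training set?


Test set = 4100 * 10% = 410. Training set = 4100 - 410 = 3690.

3690


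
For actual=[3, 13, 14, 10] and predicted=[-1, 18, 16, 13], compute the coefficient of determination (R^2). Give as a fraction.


Mean(y) = 10. SS_res = 54. SS_tot = 74. R^2 = 1 - 54/(74) = 10/37.

10/37


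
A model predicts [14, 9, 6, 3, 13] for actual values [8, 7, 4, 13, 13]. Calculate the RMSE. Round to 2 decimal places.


MSE = 28.8000. RMSE = sqrt(28.8000) = 5.37.

5.37


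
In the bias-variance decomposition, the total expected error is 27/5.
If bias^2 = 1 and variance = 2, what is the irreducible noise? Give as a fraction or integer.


Total error = bias^2 + variance + irreducible noise. So irreducible noise = 27/5 - 1 - 2 = 12/5.

12/5


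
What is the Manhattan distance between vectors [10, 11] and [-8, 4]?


d = sum of absolute differences: |10--8|=18 + |11-4|=7 = 25.

25


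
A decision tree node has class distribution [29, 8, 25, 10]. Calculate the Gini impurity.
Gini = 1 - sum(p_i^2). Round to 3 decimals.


Total = 72. Proportions: 29/72, 8/72, 25/72, 10/72. sum(p_i^2) = 0.3144. Gini = 1 - 0.3144 = 0.6856, which rounds to 0.686.

0.686


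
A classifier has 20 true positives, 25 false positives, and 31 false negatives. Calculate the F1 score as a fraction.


Precision = 20/45 = 4/9. Recall = 20/51 = 20/51. F1 = 2*P*R/(P+R) = 5/12.

5/12


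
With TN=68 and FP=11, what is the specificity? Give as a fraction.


Specificity = TN / (TN + FP) = 68 / 79 = 68/79.

68/79


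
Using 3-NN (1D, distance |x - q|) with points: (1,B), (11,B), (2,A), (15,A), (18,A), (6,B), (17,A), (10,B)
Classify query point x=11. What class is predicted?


Distances: |1-11|=10, |11-11|=0, |2-11|=9, |15-11|=4, |18-11|=7, |6-11|=5, |17-11|=6, |10-11|=1. 3 nearest: (11,B), (10,B), (15,A). Counts: {'B': 2, 'A': 1}. Majority class: B.

B


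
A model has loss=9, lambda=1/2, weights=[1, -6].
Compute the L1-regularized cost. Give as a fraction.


L1 norm = sum(|w|) = 7. J = 9 + 1/2 * 7 = 25/2.

25/2


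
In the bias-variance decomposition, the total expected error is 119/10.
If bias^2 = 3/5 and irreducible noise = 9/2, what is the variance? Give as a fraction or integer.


Total error = bias^2 + variance + irreducible noise. So variance = 119/10 - 3/5 - 9/2 = 34/5.

34/5


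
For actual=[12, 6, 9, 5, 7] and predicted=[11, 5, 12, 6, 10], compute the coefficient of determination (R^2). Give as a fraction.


Mean(y) = 39/5. SS_res = 21. SS_tot = 154/5. R^2 = 1 - 21/(154/5) = 7/22.

7/22


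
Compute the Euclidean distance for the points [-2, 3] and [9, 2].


d = sqrt(sum of squared differences). (-2-9)^2=121, (3-2)^2=1. Sum = 122.

sqrt(122)


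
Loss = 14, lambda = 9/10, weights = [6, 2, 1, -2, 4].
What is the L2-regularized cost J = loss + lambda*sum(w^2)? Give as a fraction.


L2 sq norm = sum(w^2) = 61. J = 14 + 9/10 * 61 = 689/10.

689/10


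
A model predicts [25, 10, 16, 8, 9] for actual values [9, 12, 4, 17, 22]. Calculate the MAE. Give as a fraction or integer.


MAE = (1/5) * (|9-25|=16 + |12-10|=2 + |4-16|=12 + |17-8|=9 + |22-9|=13). Sum = 52. MAE = 52/5.

52/5


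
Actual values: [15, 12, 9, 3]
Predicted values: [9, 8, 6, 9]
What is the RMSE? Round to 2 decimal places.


MSE = 24.2500. RMSE = sqrt(24.2500) = 4.92.

4.92


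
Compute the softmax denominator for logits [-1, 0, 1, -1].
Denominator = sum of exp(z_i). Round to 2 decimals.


Denom = e^-1=0.3679 + e^0=1.0000 + e^1=2.7183 + e^-1=0.3679. Sum = 4.4541, which rounds to 4.45.

4.45


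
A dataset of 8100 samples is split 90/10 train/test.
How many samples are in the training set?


Test set = 8100 * 10% = 810. Training set = 8100 - 810 = 7290.

7290


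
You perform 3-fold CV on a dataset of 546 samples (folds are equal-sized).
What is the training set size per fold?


Each validation fold has 546/3 = 182 samples. Training set = 546 - 182 = 364.

364


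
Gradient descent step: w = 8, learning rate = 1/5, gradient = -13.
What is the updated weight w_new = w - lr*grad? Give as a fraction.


w_new = 8 - 1/5 * -13 = 8 - -13/5 = 53/5.

53/5


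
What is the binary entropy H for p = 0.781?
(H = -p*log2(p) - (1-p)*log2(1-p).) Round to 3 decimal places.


H = -0.781*log2(0.781) - 0.219*log2(0.219) = 0.758.

0.758


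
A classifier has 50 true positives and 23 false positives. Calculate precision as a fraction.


Precision = TP / (TP + FP) = 50 / 73 = 50/73.

50/73


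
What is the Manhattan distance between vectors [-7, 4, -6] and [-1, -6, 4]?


d = sum of absolute differences: |-7--1|=6 + |4--6|=10 + |-6-4|=10 = 26.

26


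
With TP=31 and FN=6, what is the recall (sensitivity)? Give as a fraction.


Recall = TP / (TP + FN) = 31 / 37 = 31/37.

31/37


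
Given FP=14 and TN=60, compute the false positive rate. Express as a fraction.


FPR = FP / (FP + TN) = 14 / 74 = 7/37.

7/37


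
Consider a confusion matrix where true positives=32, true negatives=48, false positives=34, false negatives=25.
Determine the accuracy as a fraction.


Accuracy = (TP + TN) / (TP + TN + FP + FN) = (32 + 48) / 139 = 80/139.

80/139


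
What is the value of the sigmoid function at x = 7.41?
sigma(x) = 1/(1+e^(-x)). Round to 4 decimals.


sigma(7.41) = 1/(1+e^(-7.41)) = 1/(1+0.000605) = 1/1.000605 = 0.9994.

0.9994


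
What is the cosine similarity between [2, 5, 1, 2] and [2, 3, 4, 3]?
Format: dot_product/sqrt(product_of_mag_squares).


dot = 29. |a|^2 = 34, |b|^2 = 38. cos = 29/sqrt(1292).

29/sqrt(1292)


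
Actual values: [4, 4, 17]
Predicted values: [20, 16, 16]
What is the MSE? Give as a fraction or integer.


MSE = (1/3) * ((4-20)^2=256 + (4-16)^2=144 + (17-16)^2=1). Sum = 401. MSE = 401/3.

401/3


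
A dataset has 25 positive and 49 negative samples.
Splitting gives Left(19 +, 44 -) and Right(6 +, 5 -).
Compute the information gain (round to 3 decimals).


H(parent) = 0.9227. H(left) = 0.8832, H(right) = 0.9940. Weighted = (63/74)*0.8832 + (11/74)*0.9940 = 0.8997. IG = 0.9227 - 0.8997 = 0.0230, which rounds to 0.023.

0.023


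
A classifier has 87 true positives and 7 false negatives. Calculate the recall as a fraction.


Recall = TP / (TP + FN) = 87 / 94 = 87/94.

87/94


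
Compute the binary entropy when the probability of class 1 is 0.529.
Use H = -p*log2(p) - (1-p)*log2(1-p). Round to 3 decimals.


H = -0.529*log2(0.529) - 0.471*log2(0.471) = 0.998.

0.998


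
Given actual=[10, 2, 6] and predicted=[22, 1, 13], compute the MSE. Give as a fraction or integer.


MSE = (1/3) * ((10-22)^2=144 + (2-1)^2=1 + (6-13)^2=49). Sum = 194. MSE = 194/3.

194/3


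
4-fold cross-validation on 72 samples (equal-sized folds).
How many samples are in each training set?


Each validation fold has 72/4 = 18 samples. Training set = 72 - 18 = 54.

54


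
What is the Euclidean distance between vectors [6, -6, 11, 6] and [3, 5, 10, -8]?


d = sqrt(sum of squared differences). (6-3)^2=9, (-6-5)^2=121, (11-10)^2=1, (6--8)^2=196. Sum = 327.

sqrt(327)


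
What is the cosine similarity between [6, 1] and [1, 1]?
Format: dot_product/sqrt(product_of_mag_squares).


dot = 7. |a|^2 = 37, |b|^2 = 2. cos = 7/sqrt(74).

7/sqrt(74)


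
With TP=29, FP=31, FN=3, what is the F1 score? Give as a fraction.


Precision = 29/60 = 29/60. Recall = 29/32 = 29/32. F1 = 2*P*R/(P+R) = 29/46.

29/46


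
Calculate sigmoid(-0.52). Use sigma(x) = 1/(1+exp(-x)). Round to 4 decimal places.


sigma(-0.52) = 1/(1+e^(0.52)) = 1/(1+1.682028) = 1/2.682028 = 0.3729.

0.3729


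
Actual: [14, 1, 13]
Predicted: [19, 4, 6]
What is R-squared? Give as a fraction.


Mean(y) = 28/3. SS_res = 83. SS_tot = 314/3. R^2 = 1 - 83/(314/3) = 65/314.

65/314


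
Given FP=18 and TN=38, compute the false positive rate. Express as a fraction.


FPR = FP / (FP + TN) = 18 / 56 = 9/28.

9/28


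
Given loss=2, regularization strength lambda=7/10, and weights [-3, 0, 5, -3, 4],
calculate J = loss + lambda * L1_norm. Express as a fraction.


L1 norm = sum(|w|) = 15. J = 2 + 7/10 * 15 = 25/2.

25/2


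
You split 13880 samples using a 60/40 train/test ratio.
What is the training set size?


Test set = 13880 * 40% = 5552. Training set = 13880 - 5552 = 8328.

8328


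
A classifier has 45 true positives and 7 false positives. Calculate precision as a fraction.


Precision = TP / (TP + FP) = 45 / 52 = 45/52.

45/52


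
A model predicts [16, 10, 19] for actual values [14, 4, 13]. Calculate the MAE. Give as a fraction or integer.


MAE = (1/3) * (|14-16|=2 + |4-10|=6 + |13-19|=6). Sum = 14. MAE = 14/3.

14/3


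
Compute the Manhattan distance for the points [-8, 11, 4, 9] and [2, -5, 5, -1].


d = sum of absolute differences: |-8-2|=10 + |11--5|=16 + |4-5|=1 + |9--1|=10 = 37.

37


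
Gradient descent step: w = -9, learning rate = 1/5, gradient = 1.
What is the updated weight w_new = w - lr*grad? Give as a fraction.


w_new = -9 - 1/5 * 1 = -9 - 1/5 = -46/5.

-46/5


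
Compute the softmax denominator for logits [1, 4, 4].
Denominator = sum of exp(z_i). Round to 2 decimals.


Denom = e^1=2.7183 + e^4=54.5982 + e^4=54.5982. Sum = 111.9147, which rounds to 111.91.

111.91


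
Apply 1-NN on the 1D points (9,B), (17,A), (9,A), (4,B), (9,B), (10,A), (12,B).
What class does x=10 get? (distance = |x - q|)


Distances: |9-10|=1, |17-10|=7, |9-10|=1, |4-10|=6, |9-10|=1, |10-10|=0, |12-10|=2. 1 nearest: (10,A). Counts: {'A': 1}. Majority class: A.

A


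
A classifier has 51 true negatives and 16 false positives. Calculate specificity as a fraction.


Specificity = TN / (TN + FP) = 51 / 67 = 51/67.

51/67


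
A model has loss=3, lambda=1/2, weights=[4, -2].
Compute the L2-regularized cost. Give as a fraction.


L2 sq norm = sum(w^2) = 20. J = 3 + 1/2 * 20 = 13.

13


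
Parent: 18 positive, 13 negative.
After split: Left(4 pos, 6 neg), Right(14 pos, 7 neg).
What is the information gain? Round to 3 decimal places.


H(parent) = 0.9812. H(left) = 0.9710, H(right) = 0.9183. Weighted = (10/31)*0.9710 + (21/31)*0.9183 = 0.9353. IG = 0.9812 - 0.9353 = 0.0459, which rounds to 0.046.

0.046


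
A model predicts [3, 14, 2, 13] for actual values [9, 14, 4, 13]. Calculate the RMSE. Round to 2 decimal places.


MSE = 10.0000. RMSE = sqrt(10.0000) = 3.16.

3.16


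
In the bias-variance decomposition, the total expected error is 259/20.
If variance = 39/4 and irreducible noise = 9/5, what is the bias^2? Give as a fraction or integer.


Total error = bias^2 + variance + irreducible noise. So bias^2 = 259/20 - 39/4 - 9/5 = 7/5.

7/5


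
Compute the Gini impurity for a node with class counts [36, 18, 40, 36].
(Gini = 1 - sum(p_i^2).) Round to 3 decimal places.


Total = 130. Proportions: 36/130, 18/130, 40/130, 36/130. sum(p_i^2) = 0.2672. Gini = 1 - 0.2672 = 0.7328, which rounds to 0.733.

0.733


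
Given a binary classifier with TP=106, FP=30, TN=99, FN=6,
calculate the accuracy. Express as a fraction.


Accuracy = (TP + TN) / (TP + TN + FP + FN) = (106 + 99) / 241 = 205/241.

205/241


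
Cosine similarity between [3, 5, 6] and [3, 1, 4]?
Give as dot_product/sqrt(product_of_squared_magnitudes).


dot = 38. |a|^2 = 70, |b|^2 = 26. cos = 38/sqrt(1820).

38/sqrt(1820)


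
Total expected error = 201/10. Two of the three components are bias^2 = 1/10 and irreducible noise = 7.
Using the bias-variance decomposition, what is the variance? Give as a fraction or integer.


Total error = bias^2 + variance + irreducible noise. So variance = 201/10 - 1/10 - 7 = 13.

13


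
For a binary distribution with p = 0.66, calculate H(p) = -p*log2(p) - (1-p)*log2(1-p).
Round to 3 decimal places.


H = -0.66*log2(0.66) - 0.34*log2(0.34) = 0.925.

0.925


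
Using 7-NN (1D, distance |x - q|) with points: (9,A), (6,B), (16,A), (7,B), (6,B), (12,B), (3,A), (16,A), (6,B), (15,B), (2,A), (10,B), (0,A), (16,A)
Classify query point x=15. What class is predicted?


Distances: |9-15|=6, |6-15|=9, |16-15|=1, |7-15|=8, |6-15|=9, |12-15|=3, |3-15|=12, |16-15|=1, |6-15|=9, |15-15|=0, |2-15|=13, |10-15|=5, |0-15|=15, |16-15|=1. 7 nearest: (15,B), (16,A), (16,A), (16,A), (12,B), (10,B), (9,A). Counts: {'B': 3, 'A': 4}. Majority class: A.

A


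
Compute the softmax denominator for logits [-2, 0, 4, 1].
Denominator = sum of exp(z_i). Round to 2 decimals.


Denom = e^-2=0.1353 + e^0=1.0000 + e^4=54.5982 + e^1=2.7183. Sum = 58.4518, which rounds to 58.45.

58.45


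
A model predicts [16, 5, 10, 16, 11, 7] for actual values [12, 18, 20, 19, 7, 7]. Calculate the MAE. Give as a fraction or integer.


MAE = (1/6) * (|12-16|=4 + |18-5|=13 + |20-10|=10 + |19-16|=3 + |7-11|=4 + |7-7|=0). Sum = 34. MAE = 17/3.

17/3


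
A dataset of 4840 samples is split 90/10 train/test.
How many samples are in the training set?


Test set = 4840 * 10% = 484. Training set = 4840 - 484 = 4356.

4356


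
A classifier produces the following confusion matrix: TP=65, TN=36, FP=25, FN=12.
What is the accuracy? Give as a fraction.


Accuracy = (TP + TN) / (TP + TN + FP + FN) = (65 + 36) / 138 = 101/138.

101/138


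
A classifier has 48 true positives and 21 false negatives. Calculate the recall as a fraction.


Recall = TP / (TP + FN) = 48 / 69 = 16/23.

16/23


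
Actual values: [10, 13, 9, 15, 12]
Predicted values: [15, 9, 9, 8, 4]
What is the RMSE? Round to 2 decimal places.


MSE = 30.8000. RMSE = sqrt(30.8000) = 5.55.

5.55


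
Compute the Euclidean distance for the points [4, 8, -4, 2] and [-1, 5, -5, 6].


d = sqrt(sum of squared differences). (4--1)^2=25, (8-5)^2=9, (-4--5)^2=1, (2-6)^2=16. Sum = 51.

sqrt(51)


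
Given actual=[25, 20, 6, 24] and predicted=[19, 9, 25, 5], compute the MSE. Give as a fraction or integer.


MSE = (1/4) * ((25-19)^2=36 + (20-9)^2=121 + (6-25)^2=361 + (24-5)^2=361). Sum = 879. MSE = 879/4.

879/4


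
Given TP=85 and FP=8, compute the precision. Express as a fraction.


Precision = TP / (TP + FP) = 85 / 93 = 85/93.

85/93


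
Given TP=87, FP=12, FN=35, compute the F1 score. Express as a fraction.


Precision = 87/99 = 29/33. Recall = 87/122 = 87/122. F1 = 2*P*R/(P+R) = 174/221.

174/221


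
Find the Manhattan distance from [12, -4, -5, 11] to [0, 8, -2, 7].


d = sum of absolute differences: |12-0|=12 + |-4-8|=12 + |-5--2|=3 + |11-7|=4 = 31.

31


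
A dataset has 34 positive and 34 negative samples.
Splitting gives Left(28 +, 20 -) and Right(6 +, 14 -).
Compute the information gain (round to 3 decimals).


H(parent) = 1.0000. H(left) = 0.9799, H(right) = 0.8813. Weighted = (48/68)*0.9799 + (20/68)*0.8813 = 0.9509. IG = 1.0000 - 0.9509 = 0.0491, which rounds to 0.049.

0.049


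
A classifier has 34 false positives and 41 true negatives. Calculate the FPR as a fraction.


FPR = FP / (FP + TN) = 34 / 75 = 34/75.

34/75


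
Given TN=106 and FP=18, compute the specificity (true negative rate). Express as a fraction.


Specificity = TN / (TN + FP) = 106 / 124 = 53/62.

53/62


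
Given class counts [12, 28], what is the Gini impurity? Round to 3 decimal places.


Total = 40. Proportions: 12/40, 28/40. sum(p_i^2) = 0.5800. Gini = 1 - 0.5800 = 0.4200, which rounds to 0.420.

0.420


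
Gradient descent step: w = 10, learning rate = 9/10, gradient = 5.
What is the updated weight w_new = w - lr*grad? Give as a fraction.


w_new = 10 - 9/10 * 5 = 10 - 9/2 = 11/2.

11/2


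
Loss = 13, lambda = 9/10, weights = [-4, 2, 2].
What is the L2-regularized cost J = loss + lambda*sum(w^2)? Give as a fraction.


L2 sq norm = sum(w^2) = 24. J = 13 + 9/10 * 24 = 173/5.

173/5


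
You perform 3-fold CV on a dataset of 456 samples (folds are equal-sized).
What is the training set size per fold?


Each validation fold has 456/3 = 152 samples. Training set = 456 - 152 = 304.

304


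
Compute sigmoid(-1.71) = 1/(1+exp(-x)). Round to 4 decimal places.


sigma(-1.71) = 1/(1+e^(1.71)) = 1/(1+5.528961) = 1/6.528961 = 0.1532.

0.1532


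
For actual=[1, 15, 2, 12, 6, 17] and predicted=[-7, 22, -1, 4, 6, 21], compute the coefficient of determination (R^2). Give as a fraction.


Mean(y) = 53/6. SS_res = 202. SS_tot = 1385/6. R^2 = 1 - 202/(1385/6) = 173/1385.

173/1385


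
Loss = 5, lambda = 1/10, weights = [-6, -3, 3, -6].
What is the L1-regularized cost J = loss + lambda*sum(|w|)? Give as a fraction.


L1 norm = sum(|w|) = 18. J = 5 + 1/10 * 18 = 34/5.

34/5


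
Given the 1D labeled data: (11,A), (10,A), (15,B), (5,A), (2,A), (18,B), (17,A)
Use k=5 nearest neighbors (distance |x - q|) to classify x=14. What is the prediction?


Distances: |11-14|=3, |10-14|=4, |15-14|=1, |5-14|=9, |2-14|=12, |18-14|=4, |17-14|=3. 5 nearest: (15,B), (11,A), (17,A), (10,A), (18,B). Counts: {'B': 2, 'A': 3}. Majority class: A.

A


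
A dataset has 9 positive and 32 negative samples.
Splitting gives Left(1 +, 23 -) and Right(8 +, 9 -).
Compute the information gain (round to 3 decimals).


H(parent) = 0.7593. H(left) = 0.2499, H(right) = 0.9975. Weighted = (24/41)*0.2499 + (17/41)*0.9975 = 0.5599. IG = 0.7593 - 0.5599 = 0.1994, which rounds to 0.199.

0.199


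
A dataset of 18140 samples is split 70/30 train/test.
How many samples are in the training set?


Test set = 18140 * 30% = 5442. Training set = 18140 - 5442 = 12698.

12698


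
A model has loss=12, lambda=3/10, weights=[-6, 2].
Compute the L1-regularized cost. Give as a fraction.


L1 norm = sum(|w|) = 8. J = 12 + 3/10 * 8 = 72/5.

72/5


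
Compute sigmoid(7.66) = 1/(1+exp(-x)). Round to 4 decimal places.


sigma(7.66) = 1/(1+e^(-7.66)) = 1/(1+0.000471) = 1/1.000471 = 0.9995.

0.9995


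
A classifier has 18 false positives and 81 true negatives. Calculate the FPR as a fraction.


FPR = FP / (FP + TN) = 18 / 99 = 2/11.

2/11


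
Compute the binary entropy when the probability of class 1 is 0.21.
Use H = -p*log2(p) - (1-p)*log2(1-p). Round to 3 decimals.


H = -0.21*log2(0.21) - 0.79*log2(0.79) = 0.741.

0.741


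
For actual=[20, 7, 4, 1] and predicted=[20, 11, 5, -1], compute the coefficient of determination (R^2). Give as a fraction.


Mean(y) = 8. SS_res = 21. SS_tot = 210. R^2 = 1 - 21/(210) = 9/10.

9/10


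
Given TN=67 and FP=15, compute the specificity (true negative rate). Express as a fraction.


Specificity = TN / (TN + FP) = 67 / 82 = 67/82.

67/82


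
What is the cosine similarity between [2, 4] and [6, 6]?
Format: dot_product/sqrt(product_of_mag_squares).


dot = 36. |a|^2 = 20, |b|^2 = 72. cos = 36/sqrt(1440).

36/sqrt(1440)


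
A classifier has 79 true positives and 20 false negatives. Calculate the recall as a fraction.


Recall = TP / (TP + FN) = 79 / 99 = 79/99.

79/99


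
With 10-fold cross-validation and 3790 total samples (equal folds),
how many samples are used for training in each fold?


Each validation fold has 3790/10 = 379 samples. Training set = 3790 - 379 = 3411.

3411


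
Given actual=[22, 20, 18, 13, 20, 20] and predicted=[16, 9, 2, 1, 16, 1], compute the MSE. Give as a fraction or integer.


MSE = (1/6) * ((22-16)^2=36 + (20-9)^2=121 + (18-2)^2=256 + (13-1)^2=144 + (20-16)^2=16 + (20-1)^2=361). Sum = 934. MSE = 467/3.

467/3


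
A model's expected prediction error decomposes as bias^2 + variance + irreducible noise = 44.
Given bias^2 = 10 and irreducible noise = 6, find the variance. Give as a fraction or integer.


Total error = bias^2 + variance + irreducible noise. So variance = 44 - 10 - 6 = 28.

28


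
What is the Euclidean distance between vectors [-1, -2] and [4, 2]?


d = sqrt(sum of squared differences). (-1-4)^2=25, (-2-2)^2=16. Sum = 41.

sqrt(41)


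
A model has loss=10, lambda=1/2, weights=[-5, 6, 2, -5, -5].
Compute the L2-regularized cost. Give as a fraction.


L2 sq norm = sum(w^2) = 115. J = 10 + 1/2 * 115 = 135/2.

135/2


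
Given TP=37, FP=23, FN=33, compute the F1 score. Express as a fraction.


Precision = 37/60 = 37/60. Recall = 37/70 = 37/70. F1 = 2*P*R/(P+R) = 37/65.

37/65


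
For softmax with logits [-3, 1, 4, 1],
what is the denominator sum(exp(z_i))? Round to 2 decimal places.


Denom = e^-3=0.0498 + e^1=2.7183 + e^4=54.5982 + e^1=2.7183. Sum = 60.0846, which rounds to 60.08.

60.08


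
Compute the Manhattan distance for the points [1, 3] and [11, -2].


d = sum of absolute differences: |1-11|=10 + |3--2|=5 = 15.

15


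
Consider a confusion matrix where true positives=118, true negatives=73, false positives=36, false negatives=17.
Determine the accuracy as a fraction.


Accuracy = (TP + TN) / (TP + TN + FP + FN) = (118 + 73) / 244 = 191/244.

191/244


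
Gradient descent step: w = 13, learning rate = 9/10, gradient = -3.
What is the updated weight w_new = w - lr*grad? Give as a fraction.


w_new = 13 - 9/10 * -3 = 13 - -27/10 = 157/10.

157/10


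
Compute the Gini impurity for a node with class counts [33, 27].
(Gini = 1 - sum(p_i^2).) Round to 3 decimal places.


Total = 60. Proportions: 33/60, 27/60. sum(p_i^2) = 0.5050. Gini = 1 - 0.5050 = 0.4950, which rounds to 0.495.

0.495


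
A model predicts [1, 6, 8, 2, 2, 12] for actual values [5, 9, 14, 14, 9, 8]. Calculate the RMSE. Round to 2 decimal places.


MSE = 45.0000. RMSE = sqrt(45.0000) = 6.71.

6.71


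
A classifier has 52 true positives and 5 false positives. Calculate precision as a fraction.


Precision = TP / (TP + FP) = 52 / 57 = 52/57.

52/57


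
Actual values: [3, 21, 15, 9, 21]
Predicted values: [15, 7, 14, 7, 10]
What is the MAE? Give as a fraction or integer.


MAE = (1/5) * (|3-15|=12 + |21-7|=14 + |15-14|=1 + |9-7|=2 + |21-10|=11). Sum = 40. MAE = 8.

8


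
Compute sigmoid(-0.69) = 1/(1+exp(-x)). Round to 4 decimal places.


sigma(-0.69) = 1/(1+e^(0.69)) = 1/(1+1.993716) = 1/2.993716 = 0.3340.

0.3340


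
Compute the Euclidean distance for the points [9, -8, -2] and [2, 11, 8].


d = sqrt(sum of squared differences). (9-2)^2=49, (-8-11)^2=361, (-2-8)^2=100. Sum = 510.

sqrt(510)


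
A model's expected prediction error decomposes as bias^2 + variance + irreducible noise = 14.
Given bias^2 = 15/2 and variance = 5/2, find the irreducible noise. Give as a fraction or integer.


Total error = bias^2 + variance + irreducible noise. So irreducible noise = 14 - 15/2 - 5/2 = 4.

4


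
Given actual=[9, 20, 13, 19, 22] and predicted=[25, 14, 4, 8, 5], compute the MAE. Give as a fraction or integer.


MAE = (1/5) * (|9-25|=16 + |20-14|=6 + |13-4|=9 + |19-8|=11 + |22-5|=17). Sum = 59. MAE = 59/5.

59/5


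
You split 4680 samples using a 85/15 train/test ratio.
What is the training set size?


Test set = 4680 * 15% = 702. Training set = 4680 - 702 = 3978.

3978


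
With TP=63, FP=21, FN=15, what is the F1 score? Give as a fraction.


Precision = 63/84 = 3/4. Recall = 63/78 = 21/26. F1 = 2*P*R/(P+R) = 7/9.

7/9


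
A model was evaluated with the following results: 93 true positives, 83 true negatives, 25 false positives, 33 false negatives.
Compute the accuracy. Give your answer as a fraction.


Accuracy = (TP + TN) / (TP + TN + FP + FN) = (93 + 83) / 234 = 88/117.

88/117


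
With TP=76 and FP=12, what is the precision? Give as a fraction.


Precision = TP / (TP + FP) = 76 / 88 = 19/22.

19/22


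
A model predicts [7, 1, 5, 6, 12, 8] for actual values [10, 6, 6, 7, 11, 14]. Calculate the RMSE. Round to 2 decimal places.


MSE = 12.1667. RMSE = sqrt(12.1667) = 3.49.

3.49


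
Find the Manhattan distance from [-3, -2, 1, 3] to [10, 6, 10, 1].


d = sum of absolute differences: |-3-10|=13 + |-2-6|=8 + |1-10|=9 + |3-1|=2 = 32.

32


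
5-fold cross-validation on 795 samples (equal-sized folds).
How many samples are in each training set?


Each validation fold has 795/5 = 159 samples. Training set = 795 - 159 = 636.

636


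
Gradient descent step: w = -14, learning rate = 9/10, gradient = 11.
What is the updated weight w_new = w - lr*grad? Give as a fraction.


w_new = -14 - 9/10 * 11 = -14 - 99/10 = -239/10.

-239/10


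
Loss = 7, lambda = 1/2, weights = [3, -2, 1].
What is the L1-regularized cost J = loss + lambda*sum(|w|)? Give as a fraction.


L1 norm = sum(|w|) = 6. J = 7 + 1/2 * 6 = 10.

10


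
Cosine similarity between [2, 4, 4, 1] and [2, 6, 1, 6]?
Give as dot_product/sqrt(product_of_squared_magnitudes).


dot = 38. |a|^2 = 37, |b|^2 = 77. cos = 38/sqrt(2849).

38/sqrt(2849)


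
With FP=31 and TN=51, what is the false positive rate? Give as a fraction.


FPR = FP / (FP + TN) = 31 / 82 = 31/82.

31/82


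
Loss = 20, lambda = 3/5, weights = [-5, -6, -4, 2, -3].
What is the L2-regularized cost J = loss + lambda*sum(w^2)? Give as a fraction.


L2 sq norm = sum(w^2) = 90. J = 20 + 3/5 * 90 = 74.

74


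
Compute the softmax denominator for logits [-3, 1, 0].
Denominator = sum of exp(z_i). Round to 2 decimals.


Denom = e^-3=0.0498 + e^1=2.7183 + e^0=1.0000. Sum = 3.7681, which rounds to 3.77.

3.77


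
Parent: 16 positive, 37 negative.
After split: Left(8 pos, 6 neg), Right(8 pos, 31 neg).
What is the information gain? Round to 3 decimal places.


H(parent) = 0.8836. H(left) = 0.9852, H(right) = 0.7321. Weighted = (14/53)*0.9852 + (39/53)*0.7321 = 0.7990. IG = 0.8836 - 0.7990 = 0.0846, which rounds to 0.085.

0.085


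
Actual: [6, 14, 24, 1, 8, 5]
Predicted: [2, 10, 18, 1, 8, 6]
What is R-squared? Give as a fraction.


Mean(y) = 29/3. SS_res = 69. SS_tot = 1012/3. R^2 = 1 - 69/(1012/3) = 35/44.

35/44


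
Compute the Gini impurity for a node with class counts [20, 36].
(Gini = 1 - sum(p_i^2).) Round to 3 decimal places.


Total = 56. Proportions: 20/56, 36/56. sum(p_i^2) = 0.5408. Gini = 1 - 0.5408 = 0.4592, which rounds to 0.459.

0.459


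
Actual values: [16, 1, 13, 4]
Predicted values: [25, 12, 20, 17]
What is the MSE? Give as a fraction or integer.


MSE = (1/4) * ((16-25)^2=81 + (1-12)^2=121 + (13-20)^2=49 + (4-17)^2=169). Sum = 420. MSE = 105.

105


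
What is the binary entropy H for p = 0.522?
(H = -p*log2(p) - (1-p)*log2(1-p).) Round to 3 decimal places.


H = -0.522*log2(0.522) - 0.478*log2(0.478) = 0.999.

0.999
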